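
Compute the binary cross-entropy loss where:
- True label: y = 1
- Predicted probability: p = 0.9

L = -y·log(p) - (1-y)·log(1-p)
L = 0.1054

L = -1·log(0.9) - 0·log(0.1) = -log(0.9) = 0.1054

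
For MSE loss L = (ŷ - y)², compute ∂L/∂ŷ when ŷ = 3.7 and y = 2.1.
∂L/∂ŷ = 3.2

∂L/∂ŷ = 2(ŷ - y) = 2(3.7 - 2.1) = 2(1.6) = 3.2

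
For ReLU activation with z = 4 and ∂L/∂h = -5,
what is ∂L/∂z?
∂L/∂z = -5

h = ReLU(4) = 4
Since z > 0: ∂h/∂z = 1
∂L/∂z = ∂L/∂h · ∂h/∂z = -5 × 1 = -5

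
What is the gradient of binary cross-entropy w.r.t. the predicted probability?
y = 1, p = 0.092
∂L/∂p = -10.87

∂L/∂p = -y/p + (1-y)/(1-p) = -1/0.092 + 0 = -10.87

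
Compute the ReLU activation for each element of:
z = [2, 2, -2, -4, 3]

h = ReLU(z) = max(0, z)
h = [2, 2, 0, 0, 3]

ReLU applied element-wise: max(0,2)=2, max(0,2)=2, max(0,-2)=0, max(0,-4)=0, max(0,3)=3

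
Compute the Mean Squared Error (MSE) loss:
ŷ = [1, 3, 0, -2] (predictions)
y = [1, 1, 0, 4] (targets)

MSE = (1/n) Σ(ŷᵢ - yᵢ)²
MSE = 10

MSE = (1/4)((1-1)² + (3-1)² + (0-0)² + (-2-4)²) = (1/4)(0 + 4 + 0 + 36) = 10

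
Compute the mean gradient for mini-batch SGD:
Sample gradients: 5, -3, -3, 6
Average gradient = 1.25

Average = (1/4)(5 + -3 + -3 + 6) = 5/4 = 1.25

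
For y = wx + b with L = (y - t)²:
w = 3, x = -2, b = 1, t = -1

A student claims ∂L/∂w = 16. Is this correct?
Correct

y = (3)(-2) + 1 = -5
∂L/∂y = 2(y - t) = 2(-5 - -1) = -8
∂y/∂w = x = -2
∂L/∂w = -8 × -2 = 16

Claimed value: 16
Correct: The correct gradient is 16.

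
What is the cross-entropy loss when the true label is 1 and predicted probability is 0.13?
L = 2.04

L = -1·log(0.13) - 0·log(0.87) = -log(0.13) = 2.04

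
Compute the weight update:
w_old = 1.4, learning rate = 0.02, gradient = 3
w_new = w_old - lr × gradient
w_new = 1.34

w_new = w - η·∂L/∂w = 1.4 - 0.02×(3) = 1.4 - (0.06) = 1.34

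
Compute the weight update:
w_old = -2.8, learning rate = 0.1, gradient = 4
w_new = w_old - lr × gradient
w_new = -3.2

w_new = w - η·∂L/∂w = -2.8 - 0.1×(4) = -2.8 - (0.4) = -3.2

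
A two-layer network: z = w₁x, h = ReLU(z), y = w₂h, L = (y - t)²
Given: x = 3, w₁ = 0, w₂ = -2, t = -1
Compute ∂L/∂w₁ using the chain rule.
∂L/∂w₁ = 0

Forward pass:
z = w₁x = 0×3 = 0
h = ReLU(0) = 0
y = w₂h = -2×0 = 0

Backward pass:
∂L/∂y = 2(y - t) = 2(0 - -1) = 2
∂y/∂h = w₂ = -2
∂h/∂z = 0 (ReLU derivative)
∂z/∂w₁ = x = 3

∂L/∂w₁ = 2 × -2 × 0 × 3 = 0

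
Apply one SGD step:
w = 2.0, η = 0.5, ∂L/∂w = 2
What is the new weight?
w_new = 1

w_new = w - η·∂L/∂w = 2.0 - 0.5×(2) = 2.0 - (1) = 1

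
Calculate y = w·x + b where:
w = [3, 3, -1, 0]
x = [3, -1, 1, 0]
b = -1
y = 4

y = (3)(3) + (3)(-1) + (-1)(1) + (0)(0) + -1 = 4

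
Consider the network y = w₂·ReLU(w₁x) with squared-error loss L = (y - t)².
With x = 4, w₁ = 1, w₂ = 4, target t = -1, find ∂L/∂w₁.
∂L/∂w₁ = 544

Forward pass:
z = w₁x = 1×4 = 4
h = ReLU(4) = 4
y = w₂h = 4×4 = 16

Backward pass:
∂L/∂y = 2(y - t) = 2(16 - -1) = 34
∂y/∂h = w₂ = 4
∂h/∂z = 1 (ReLU derivative)
∂z/∂w₁ = x = 4

∂L/∂w₁ = 34 × 4 × 1 × 4 = 544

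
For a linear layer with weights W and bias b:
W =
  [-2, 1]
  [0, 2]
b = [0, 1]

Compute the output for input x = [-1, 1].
y = [3, 3]

Wx = [-2×-1 + 1×1, 0×-1 + 2×1]
   = [3, 2]
y = Wx + b = [3 + 0, 2 + 1] = [3, 3]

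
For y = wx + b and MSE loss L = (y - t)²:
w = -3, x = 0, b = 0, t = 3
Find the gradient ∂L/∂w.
∂L/∂w = 0

y = wx + b = (-3)(0) + 0 = 0
∂L/∂y = 2(y - t) = 2(0 - 3) = -6
∂y/∂w = x = 0
∂L/∂w = ∂L/∂y · ∂y/∂w = -6 × 0 = 0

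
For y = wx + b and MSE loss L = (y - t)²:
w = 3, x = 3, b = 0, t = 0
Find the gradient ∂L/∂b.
∂L/∂b = 18

y = wx + b = (3)(3) + 0 = 9
∂L/∂y = 2(y - t) = 2(9 - 0) = 18
∂y/∂b = 1
∂L/∂b = ∂L/∂y · ∂y/∂b = 18 × 1 = 18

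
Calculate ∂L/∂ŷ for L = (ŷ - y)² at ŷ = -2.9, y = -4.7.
∂L/∂ŷ = 3.6

∂L/∂ŷ = 2(ŷ - y) = 2(-2.9 - -4.7) = 2(1.8) = 3.6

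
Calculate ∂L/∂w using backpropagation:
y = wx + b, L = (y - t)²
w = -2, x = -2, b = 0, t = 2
∂L/∂w = -8

y = wx + b = (-2)(-2) + 0 = 4
∂L/∂y = 2(y - t) = 2(4 - 2) = 4
∂y/∂w = x = -2
∂L/∂w = ∂L/∂y · ∂y/∂w = 4 × -2 = -8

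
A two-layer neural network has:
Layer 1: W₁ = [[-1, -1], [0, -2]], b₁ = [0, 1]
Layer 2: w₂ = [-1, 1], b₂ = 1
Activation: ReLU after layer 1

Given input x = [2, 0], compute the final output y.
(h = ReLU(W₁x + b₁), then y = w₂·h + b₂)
y = 2

Layer 1 pre-activation: z₁ = [-2, 1]
After ReLU: h = [0, 1]
Layer 2 output: y = -1×0 + 1×1 + 1 = 2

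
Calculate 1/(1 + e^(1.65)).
0.1611

sigmoid(-1.65) = 1/(1 + e^(1.65)) = 1/(1 + 5.207) = 0.1611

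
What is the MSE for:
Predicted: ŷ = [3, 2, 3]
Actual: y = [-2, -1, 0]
MSE = 14.33

MSE = (1/3)((3--2)² + (2--1)² + (3-0)²) = (1/3)(25 + 9 + 9) = 14.33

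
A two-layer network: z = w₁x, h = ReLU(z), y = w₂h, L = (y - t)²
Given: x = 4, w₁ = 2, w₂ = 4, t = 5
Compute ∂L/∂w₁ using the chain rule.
∂L/∂w₁ = 864

Forward pass:
z = w₁x = 2×4 = 8
h = ReLU(8) = 8
y = w₂h = 4×8 = 32

Backward pass:
∂L/∂y = 2(y - t) = 2(32 - 5) = 54
∂y/∂h = w₂ = 4
∂h/∂z = 1 (ReLU derivative)
∂z/∂w₁ = x = 4

∂L/∂w₁ = 54 × 4 × 1 × 4 = 864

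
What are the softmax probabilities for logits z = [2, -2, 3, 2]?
p = [0.2111, 0.0039, 0.5739, 0.2111]

exp(z) = [7.389, 0.1353, 20.09, 7.389]
Sum = 35
p = [0.2111, 0.0039, 0.5739, 0.2111]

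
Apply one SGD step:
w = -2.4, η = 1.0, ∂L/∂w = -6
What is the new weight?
w_new = 3.6

w_new = w - η·∂L/∂w = -2.4 - 1.0×(-6) = -2.4 - (-6) = 3.6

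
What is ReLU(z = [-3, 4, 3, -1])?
h = [0, 4, 3, 0]

ReLU applied element-wise: max(0,-3)=0, max(0,4)=4, max(0,3)=3, max(0,-1)=0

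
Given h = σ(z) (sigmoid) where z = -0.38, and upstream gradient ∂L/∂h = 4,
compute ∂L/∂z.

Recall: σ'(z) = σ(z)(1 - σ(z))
∂L/∂z = 0.9648

σ(-0.38) = 0.4061
σ'(-0.38) = σ(-0.38)(1 - σ(-0.38)) = 0.4061 × 0.5939 = 0.2412
∂L/∂z = ∂L/∂h · σ'(z) = 4 × 0.2412 = 0.9648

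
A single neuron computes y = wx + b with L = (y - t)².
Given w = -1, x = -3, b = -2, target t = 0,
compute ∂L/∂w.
∂L/∂w = -6

y = wx + b = (-1)(-3) + -2 = 1
∂L/∂y = 2(y - t) = 2(1 - 0) = 2
∂y/∂w = x = -3
∂L/∂w = ∂L/∂y · ∂y/∂w = 2 × -3 = -6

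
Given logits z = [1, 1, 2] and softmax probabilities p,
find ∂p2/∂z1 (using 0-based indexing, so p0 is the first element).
∂p2/∂z1 = -0.1221

p = softmax(z) = [0.2119, 0.2119, 0.5761]
p2 = 0.5761, p1 = 0.2119

∂p2/∂z1 = -p2 × p1 = -0.5761 × 0.2119 = -0.1221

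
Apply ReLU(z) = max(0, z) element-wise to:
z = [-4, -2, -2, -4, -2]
h = [0, 0, 0, 0, 0]

ReLU applied element-wise: max(0,-4)=0, max(0,-2)=0, max(0,-2)=0, max(0,-4)=0, max(0,-2)=0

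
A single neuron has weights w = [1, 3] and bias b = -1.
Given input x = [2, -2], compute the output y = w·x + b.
y = -5

y = (1)(2) + (3)(-2) + -1 = -5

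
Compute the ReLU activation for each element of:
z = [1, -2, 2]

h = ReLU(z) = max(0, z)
h = [1, 0, 2]

ReLU applied element-wise: max(0,1)=1, max(0,-2)=0, max(0,2)=2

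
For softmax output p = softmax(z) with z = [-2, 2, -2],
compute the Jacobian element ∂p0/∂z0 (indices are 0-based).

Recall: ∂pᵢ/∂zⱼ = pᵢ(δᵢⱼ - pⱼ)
∂p0/∂z0 = 0.01736

p = softmax(z) = [0.01767, 0.9647, 0.01767]
p0 = 0.01767

∂p0/∂z0 = p0(1 - p0) = 0.01767 × (1 - 0.01767) = 0.01736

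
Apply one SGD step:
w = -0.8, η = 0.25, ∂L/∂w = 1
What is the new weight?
w_new = -1.05

w_new = w - η·∂L/∂w = -0.8 - 0.25×(1) = -0.8 - (0.25) = -1.05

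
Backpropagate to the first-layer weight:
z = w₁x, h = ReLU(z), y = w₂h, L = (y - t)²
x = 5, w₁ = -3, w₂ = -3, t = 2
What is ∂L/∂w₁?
∂L/∂w₁ = 0

Forward pass:
z = w₁x = -3×5 = -15
h = ReLU(-15) = 0
y = w₂h = -3×0 = 0

Backward pass:
∂L/∂y = 2(y - t) = 2(0 - 2) = -4
∂y/∂h = w₂ = -3
∂h/∂z = 0 (ReLU derivative)
∂z/∂w₁ = x = 5

∂L/∂w₁ = -4 × -3 × 0 × 5 = 0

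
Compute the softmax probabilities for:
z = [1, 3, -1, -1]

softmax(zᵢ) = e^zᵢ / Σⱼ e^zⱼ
p = [0.1155, 0.8533, 0.0156, 0.0156]

exp(z) = [2.718, 20.09, 0.3679, 0.3679]
Sum = 23.54
p = [0.1155, 0.8533, 0.0156, 0.0156]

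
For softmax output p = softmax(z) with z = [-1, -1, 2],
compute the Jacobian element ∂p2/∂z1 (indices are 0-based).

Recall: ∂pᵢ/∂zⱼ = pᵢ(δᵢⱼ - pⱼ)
∂p2/∂z1 = -0.04118

p = softmax(z) = [0.04528, 0.04528, 0.9094]
p2 = 0.9094, p1 = 0.04528

∂p2/∂z1 = -p2 × p1 = -0.9094 × 0.04528 = -0.04118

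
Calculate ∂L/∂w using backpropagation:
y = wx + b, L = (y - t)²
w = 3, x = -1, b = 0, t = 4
∂L/∂w = 14

y = wx + b = (3)(-1) + 0 = -3
∂L/∂y = 2(y - t) = 2(-3 - 4) = -14
∂y/∂w = x = -1
∂L/∂w = ∂L/∂y · ∂y/∂w = -14 × -1 = 14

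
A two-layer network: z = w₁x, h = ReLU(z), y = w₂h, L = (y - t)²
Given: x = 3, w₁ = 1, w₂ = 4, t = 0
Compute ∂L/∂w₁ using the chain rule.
∂L/∂w₁ = 288

Forward pass:
z = w₁x = 1×3 = 3
h = ReLU(3) = 3
y = w₂h = 4×3 = 12

Backward pass:
∂L/∂y = 2(y - t) = 2(12 - 0) = 24
∂y/∂h = w₂ = 4
∂h/∂z = 1 (ReLU derivative)
∂z/∂w₁ = x = 3

∂L/∂w₁ = 24 × 4 × 1 × 3 = 288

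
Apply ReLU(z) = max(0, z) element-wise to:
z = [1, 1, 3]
h = [1, 1, 3]

ReLU applied element-wise: max(0,1)=1, max(0,1)=1, max(0,3)=3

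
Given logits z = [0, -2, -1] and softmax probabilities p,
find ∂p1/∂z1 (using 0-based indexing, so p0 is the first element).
∂p1/∂z1 = 0.08193

p = softmax(z) = [0.6652, 0.09003, 0.2447]
p1 = 0.09003

∂p1/∂z1 = p1(1 - p1) = 0.09003 × (1 - 0.09003) = 0.08193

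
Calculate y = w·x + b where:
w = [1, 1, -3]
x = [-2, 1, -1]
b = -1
y = 1

y = (1)(-2) + (1)(1) + (-3)(-1) + -1 = 1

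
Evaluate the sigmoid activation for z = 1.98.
0.8787

sigmoid(1.98) = 1/(1 + e^(-1.98)) = 1/(1 + 0.1381) = 0.8787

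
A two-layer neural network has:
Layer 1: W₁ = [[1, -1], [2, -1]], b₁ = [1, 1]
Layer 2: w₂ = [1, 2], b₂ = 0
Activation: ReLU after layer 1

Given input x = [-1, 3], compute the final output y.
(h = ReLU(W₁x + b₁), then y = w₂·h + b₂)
y = 0

Layer 1 pre-activation: z₁ = [-3, -4]
After ReLU: h = [0, 0]
Layer 2 output: y = 1×0 + 2×0 + 0 = 0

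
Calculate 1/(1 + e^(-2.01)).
0.8818

sigmoid(2.01) = 1/(1 + e^(-2.01)) = 1/(1 + 0.134) = 0.8818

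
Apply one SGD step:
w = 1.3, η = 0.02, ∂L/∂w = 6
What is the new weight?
w_new = 1.18

w_new = w - η·∂L/∂w = 1.3 - 0.02×(6) = 1.3 - (0.12) = 1.18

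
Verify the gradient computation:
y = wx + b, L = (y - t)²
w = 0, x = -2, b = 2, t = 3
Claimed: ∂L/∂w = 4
Correct

y = (0)(-2) + 2 = 2
∂L/∂y = 2(y - t) = 2(2 - 3) = -2
∂y/∂w = x = -2
∂L/∂w = -2 × -2 = 4

Claimed value: 4
Correct: The correct gradient is 4.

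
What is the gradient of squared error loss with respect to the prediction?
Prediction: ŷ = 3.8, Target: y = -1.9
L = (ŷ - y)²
∂L/∂ŷ = 11.4

∂L/∂ŷ = 2(ŷ - y) = 2(3.8 - -1.9) = 2(5.7) = 11.4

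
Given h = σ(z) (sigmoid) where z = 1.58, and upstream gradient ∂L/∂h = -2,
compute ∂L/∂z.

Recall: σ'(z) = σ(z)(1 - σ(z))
∂L/∂z = -0.2832

σ(1.58) = 0.8292
σ'(1.58) = σ(1.58)(1 - σ(1.58)) = 0.8292 × 0.1708 = 0.1416
∂L/∂z = ∂L/∂h · σ'(z) = -2 × 0.1416 = -0.2832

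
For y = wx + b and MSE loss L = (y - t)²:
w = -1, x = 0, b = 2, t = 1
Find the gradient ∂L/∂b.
∂L/∂b = 2

y = wx + b = (-1)(0) + 2 = 2
∂L/∂y = 2(y - t) = 2(2 - 1) = 2
∂y/∂b = 1
∂L/∂b = ∂L/∂y · ∂y/∂b = 2 × 1 = 2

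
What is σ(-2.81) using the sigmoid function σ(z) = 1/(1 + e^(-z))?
0.05679

sigmoid(-2.81) = 1/(1 + e^(2.81)) = 1/(1 + 16.61) = 0.05679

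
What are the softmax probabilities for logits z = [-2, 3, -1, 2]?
p = [0.0048, 0.7179, 0.0131, 0.2641]

exp(z) = [0.1353, 20.09, 0.3679, 7.389]
Sum = 27.98
p = [0.0048, 0.7179, 0.0131, 0.2641]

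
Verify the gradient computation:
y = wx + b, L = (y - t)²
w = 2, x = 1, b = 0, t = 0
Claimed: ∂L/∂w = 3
Incorrect

y = (2)(1) + 0 = 2
∂L/∂y = 2(y - t) = 2(2 - 0) = 4
∂y/∂w = x = 1
∂L/∂w = 4 × 1 = 4

Claimed value: 3
Incorrect: The correct gradient is 4.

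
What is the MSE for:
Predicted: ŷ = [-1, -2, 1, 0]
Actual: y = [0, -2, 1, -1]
MSE = 0.5

MSE = (1/4)((-1-0)² + (-2--2)² + (1-1)² + (0--1)²) = (1/4)(1 + 0 + 0 + 1) = 0.5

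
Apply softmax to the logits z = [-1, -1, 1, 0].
p = [0.0826, 0.0826, 0.6103, 0.2245]

exp(z) = [0.3679, 0.3679, 2.718, 1]
Sum = 4.454
p = [0.0826, 0.0826, 0.6103, 0.2245]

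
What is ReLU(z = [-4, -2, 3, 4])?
h = [0, 0, 3, 4]

ReLU applied element-wise: max(0,-4)=0, max(0,-2)=0, max(0,3)=3, max(0,4)=4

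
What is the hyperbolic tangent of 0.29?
0.2821

tanh(0.29) = (e^(0.29) - e^(-0.29))/(e^(0.29) + e^(-0.29)) = 0.2821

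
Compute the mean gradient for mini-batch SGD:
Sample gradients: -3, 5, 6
Average gradient = 2.667

Average = (1/3)(-3 + 5 + 6) = 8/3 = 2.667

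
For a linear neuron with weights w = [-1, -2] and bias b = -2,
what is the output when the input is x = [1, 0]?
y = -3

y = (-1)(1) + (-2)(0) + -2 = -3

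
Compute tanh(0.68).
0.5915

tanh(0.68) = (e^(0.68) - e^(-0.68))/(e^(0.68) + e^(-0.68)) = 0.5915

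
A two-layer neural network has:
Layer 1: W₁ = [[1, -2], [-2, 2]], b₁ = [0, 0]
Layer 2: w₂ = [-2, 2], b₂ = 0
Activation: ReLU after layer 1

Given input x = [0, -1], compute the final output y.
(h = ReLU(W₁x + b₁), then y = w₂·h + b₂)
y = -4

Layer 1 pre-activation: z₁ = [2, -2]
After ReLU: h = [2, 0]
Layer 2 output: y = -2×2 + 2×0 + 0 = -4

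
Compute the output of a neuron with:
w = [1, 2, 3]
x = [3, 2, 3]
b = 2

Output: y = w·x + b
y = 18

y = (1)(3) + (2)(2) + (3)(3) + 2 = 18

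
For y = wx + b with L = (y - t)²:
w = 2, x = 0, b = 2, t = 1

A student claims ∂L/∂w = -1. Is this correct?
Incorrect

y = (2)(0) + 2 = 2
∂L/∂y = 2(y - t) = 2(2 - 1) = 2
∂y/∂w = x = 0
∂L/∂w = 2 × 0 = 0

Claimed value: -1
Incorrect: The correct gradient is 0.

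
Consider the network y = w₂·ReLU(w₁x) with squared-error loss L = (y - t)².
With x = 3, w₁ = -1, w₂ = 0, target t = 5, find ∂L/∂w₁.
∂L/∂w₁ = 0

Forward pass:
z = w₁x = -1×3 = -3
h = ReLU(-3) = 0
y = w₂h = 0×0 = 0

Backward pass:
∂L/∂y = 2(y - t) = 2(0 - 5) = -10
∂y/∂h = w₂ = 0
∂h/∂z = 0 (ReLU derivative)
∂z/∂w₁ = x = 3

∂L/∂w₁ = -10 × 0 × 0 × 3 = 0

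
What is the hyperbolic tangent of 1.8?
0.9468

tanh(1.8) = (e^(1.8) - e^(-1.8))/(e^(1.8) + e^(-1.8)) = 0.9468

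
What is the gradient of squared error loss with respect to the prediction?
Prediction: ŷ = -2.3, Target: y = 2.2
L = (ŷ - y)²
∂L/∂ŷ = -9.0

∂L/∂ŷ = 2(ŷ - y) = 2(-2.3 - 2.2) = 2(-4.5) = -9.0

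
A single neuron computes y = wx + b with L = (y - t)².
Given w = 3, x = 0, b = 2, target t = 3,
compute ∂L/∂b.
∂L/∂b = -2

y = wx + b = (3)(0) + 2 = 2
∂L/∂y = 2(y - t) = 2(2 - 3) = -2
∂y/∂b = 1
∂L/∂b = ∂L/∂y · ∂y/∂b = -2 × 1 = -2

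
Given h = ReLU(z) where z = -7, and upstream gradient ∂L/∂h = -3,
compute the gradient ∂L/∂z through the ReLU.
∂L/∂z = 0

h = ReLU(-7) = 0
Since z < 0: ∂h/∂z = 0
∂L/∂z = ∂L/∂h · ∂h/∂z = -3 × 0 = 0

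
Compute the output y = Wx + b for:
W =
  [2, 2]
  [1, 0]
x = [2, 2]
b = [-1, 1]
y = [7, 3]

Wx = [2×2 + 2×2, 1×2 + 0×2]
   = [8, 2]
y = Wx + b = [8 + -1, 2 + 1] = [7, 3]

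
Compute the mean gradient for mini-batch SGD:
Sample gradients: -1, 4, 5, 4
Average gradient = 3

Average = (1/4)(-1 + 4 + 5 + 4) = 12/4 = 3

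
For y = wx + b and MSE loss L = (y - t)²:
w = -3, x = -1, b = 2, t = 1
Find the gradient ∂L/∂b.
∂L/∂b = 8

y = wx + b = (-3)(-1) + 2 = 5
∂L/∂y = 2(y - t) = 2(5 - 1) = 8
∂y/∂b = 1
∂L/∂b = ∂L/∂y · ∂y/∂b = 8 × 1 = 8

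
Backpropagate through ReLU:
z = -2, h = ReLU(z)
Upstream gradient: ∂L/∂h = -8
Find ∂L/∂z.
∂L/∂z = 0

h = ReLU(-2) = 0
Since z < 0: ∂h/∂z = 0
∂L/∂z = ∂L/∂h · ∂h/∂z = -8 × 0 = 0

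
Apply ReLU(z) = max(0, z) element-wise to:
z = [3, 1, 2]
h = [3, 1, 2]

ReLU applied element-wise: max(0,3)=3, max(0,1)=1, max(0,2)=2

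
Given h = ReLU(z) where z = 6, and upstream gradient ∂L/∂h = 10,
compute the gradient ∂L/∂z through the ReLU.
∂L/∂z = 10

h = ReLU(6) = 6
Since z > 0: ∂h/∂z = 1
∂L/∂z = ∂L/∂h · ∂h/∂z = 10 × 1 = 10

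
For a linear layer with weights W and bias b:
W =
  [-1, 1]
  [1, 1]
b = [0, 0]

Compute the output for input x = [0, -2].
y = [-2, -2]

Wx = [-1×0 + 1×-2, 1×0 + 1×-2]
   = [-2, -2]
y = Wx + b = [-2 + 0, -2 + 0] = [-2, -2]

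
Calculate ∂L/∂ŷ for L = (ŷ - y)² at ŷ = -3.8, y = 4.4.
∂L/∂ŷ = -16.4

∂L/∂ŷ = 2(ŷ - y) = 2(-3.8 - 4.4) = 2(-8.2) = -16.4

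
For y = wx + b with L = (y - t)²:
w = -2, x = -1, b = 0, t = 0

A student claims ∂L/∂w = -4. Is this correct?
Correct

y = (-2)(-1) + 0 = 2
∂L/∂y = 2(y - t) = 2(2 - 0) = 4
∂y/∂w = x = -1
∂L/∂w = 4 × -1 = -4

Claimed value: -4
Correct: The correct gradient is -4.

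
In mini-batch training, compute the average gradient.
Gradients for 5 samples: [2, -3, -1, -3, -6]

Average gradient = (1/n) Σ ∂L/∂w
Average gradient = -2.2

Average = (1/5)(2 + -3 + -1 + -3 + -6) = -11/5 = -2.2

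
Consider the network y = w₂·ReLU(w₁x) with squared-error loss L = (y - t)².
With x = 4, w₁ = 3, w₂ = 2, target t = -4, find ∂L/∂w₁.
∂L/∂w₁ = 448

Forward pass:
z = w₁x = 3×4 = 12
h = ReLU(12) = 12
y = w₂h = 2×12 = 24

Backward pass:
∂L/∂y = 2(y - t) = 2(24 - -4) = 56
∂y/∂h = w₂ = 2
∂h/∂z = 1 (ReLU derivative)
∂z/∂w₁ = x = 4

∂L/∂w₁ = 56 × 2 × 1 × 4 = 448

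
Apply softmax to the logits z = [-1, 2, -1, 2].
p = [0.0237, 0.4763, 0.0237, 0.4763]

exp(z) = [0.3679, 7.389, 0.3679, 7.389]
Sum = 15.51
p = [0.0237, 0.4763, 0.0237, 0.4763]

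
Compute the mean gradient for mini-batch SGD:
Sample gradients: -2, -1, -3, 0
Average gradient = -1.5

Average = (1/4)(-2 + -1 + -3 + 0) = -6/4 = -1.5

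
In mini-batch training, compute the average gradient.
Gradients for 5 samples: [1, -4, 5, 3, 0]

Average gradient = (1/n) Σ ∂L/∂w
Average gradient = 1

Average = (1/5)(1 + -4 + 5 + 3 + 0) = 5/5 = 1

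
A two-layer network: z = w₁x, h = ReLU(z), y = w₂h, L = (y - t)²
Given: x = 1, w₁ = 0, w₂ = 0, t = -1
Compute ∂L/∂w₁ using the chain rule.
∂L/∂w₁ = 0

Forward pass:
z = w₁x = 0×1 = 0
h = ReLU(0) = 0
y = w₂h = 0×0 = 0

Backward pass:
∂L/∂y = 2(y - t) = 2(0 - -1) = 2
∂y/∂h = w₂ = 0
∂h/∂z = 0 (ReLU derivative)
∂z/∂w₁ = x = 1

∂L/∂w₁ = 2 × 0 × 0 × 1 = 0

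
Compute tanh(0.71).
0.6107

tanh(0.71) = (e^(0.71) - e^(-0.71))/(e^(0.71) + e^(-0.71)) = 0.6107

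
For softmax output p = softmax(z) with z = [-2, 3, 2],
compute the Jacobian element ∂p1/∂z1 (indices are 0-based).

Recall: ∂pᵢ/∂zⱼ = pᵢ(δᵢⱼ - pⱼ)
∂p1/∂z1 = 0.1983

p = softmax(z) = [0.004902, 0.7275, 0.2676]
p1 = 0.7275

∂p1/∂z1 = p1(1 - p1) = 0.7275 × (1 - 0.7275) = 0.1983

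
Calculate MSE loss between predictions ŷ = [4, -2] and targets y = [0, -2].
MSE = 8

MSE = (1/2)((4-0)² + (-2--2)²) = (1/2)(16 + 0) = 8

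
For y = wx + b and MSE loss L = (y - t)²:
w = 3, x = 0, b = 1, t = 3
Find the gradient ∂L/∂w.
∂L/∂w = 0

y = wx + b = (3)(0) + 1 = 1
∂L/∂y = 2(y - t) = 2(1 - 3) = -4
∂y/∂w = x = 0
∂L/∂w = ∂L/∂y · ∂y/∂w = -4 × 0 = 0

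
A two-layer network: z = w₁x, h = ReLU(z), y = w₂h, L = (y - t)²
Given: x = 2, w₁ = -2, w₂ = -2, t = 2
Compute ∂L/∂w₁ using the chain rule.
∂L/∂w₁ = 0

Forward pass:
z = w₁x = -2×2 = -4
h = ReLU(-4) = 0
y = w₂h = -2×0 = 0

Backward pass:
∂L/∂y = 2(y - t) = 2(0 - 2) = -4
∂y/∂h = w₂ = -2
∂h/∂z = 0 (ReLU derivative)
∂z/∂w₁ = x = 2

∂L/∂w₁ = -4 × -2 × 0 × 2 = 0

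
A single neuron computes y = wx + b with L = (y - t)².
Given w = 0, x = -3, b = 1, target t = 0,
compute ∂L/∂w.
∂L/∂w = -6

y = wx + b = (0)(-3) + 1 = 1
∂L/∂y = 2(y - t) = 2(1 - 0) = 2
∂y/∂w = x = -3
∂L/∂w = ∂L/∂y · ∂y/∂w = 2 × -3 = -6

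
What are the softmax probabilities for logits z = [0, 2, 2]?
p = [0.0634, 0.4683, 0.4683]

exp(z) = [1, 7.389, 7.389]
Sum = 15.78
p = [0.0634, 0.4683, 0.4683]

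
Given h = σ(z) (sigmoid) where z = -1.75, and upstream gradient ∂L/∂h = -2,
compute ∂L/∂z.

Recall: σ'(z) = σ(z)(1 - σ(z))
∂L/∂z = -0.2523

σ(-1.75) = 0.148
σ'(-1.75) = σ(-1.75)(1 - σ(-1.75)) = 0.148 × 0.852 = 0.1261
∂L/∂z = ∂L/∂h · σ'(z) = -2 × 0.1261 = -0.2523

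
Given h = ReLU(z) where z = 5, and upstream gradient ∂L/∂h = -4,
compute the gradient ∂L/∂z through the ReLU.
∂L/∂z = -4

h = ReLU(5) = 5
Since z > 0: ∂h/∂z = 1
∂L/∂z = ∂L/∂h · ∂h/∂z = -4 × 1 = -4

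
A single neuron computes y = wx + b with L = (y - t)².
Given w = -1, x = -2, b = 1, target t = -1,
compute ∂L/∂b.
∂L/∂b = 8

y = wx + b = (-1)(-2) + 1 = 3
∂L/∂y = 2(y - t) = 2(3 - -1) = 8
∂y/∂b = 1
∂L/∂b = ∂L/∂y · ∂y/∂b = 8 × 1 = 8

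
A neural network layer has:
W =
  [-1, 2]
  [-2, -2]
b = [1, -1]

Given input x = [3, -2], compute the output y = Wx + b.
y = [-6, -3]

Wx = [-1×3 + 2×-2, -2×3 + -2×-2]
   = [-7, -2]
y = Wx + b = [-7 + 1, -2 + -1] = [-6, -3]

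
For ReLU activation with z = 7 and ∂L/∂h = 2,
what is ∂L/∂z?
∂L/∂z = 2

h = ReLU(7) = 7
Since z > 0: ∂h/∂z = 1
∂L/∂z = ∂L/∂h · ∂h/∂z = 2 × 1 = 2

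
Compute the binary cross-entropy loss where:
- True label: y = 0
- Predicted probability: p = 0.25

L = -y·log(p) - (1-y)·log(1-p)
L = 0.2877

L = -0·log(0.25) - 1·log(0.75) = -log(0.75) = 0.2877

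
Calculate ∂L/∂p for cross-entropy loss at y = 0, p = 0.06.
∂L/∂p = 1.064

∂L/∂p = -y/p + (1-y)/(1-p) = 0 + 1/0.94 = 1.064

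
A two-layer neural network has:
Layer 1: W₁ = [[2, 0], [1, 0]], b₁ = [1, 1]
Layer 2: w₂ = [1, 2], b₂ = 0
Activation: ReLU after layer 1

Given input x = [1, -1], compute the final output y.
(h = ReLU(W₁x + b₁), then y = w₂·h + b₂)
y = 7

Layer 1 pre-activation: z₁ = [3, 2]
After ReLU: h = [3, 2]
Layer 2 output: y = 1×3 + 2×2 + 0 = 7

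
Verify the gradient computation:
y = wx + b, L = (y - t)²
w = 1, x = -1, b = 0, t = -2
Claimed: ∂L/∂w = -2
Correct

y = (1)(-1) + 0 = -1
∂L/∂y = 2(y - t) = 2(-1 - -2) = 2
∂y/∂w = x = -1
∂L/∂w = 2 × -1 = -2

Claimed value: -2
Correct: The correct gradient is -2.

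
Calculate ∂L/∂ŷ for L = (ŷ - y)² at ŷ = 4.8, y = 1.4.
∂L/∂ŷ = 6.8

∂L/∂ŷ = 2(ŷ - y) = 2(4.8 - 1.4) = 2(3.4) = 6.8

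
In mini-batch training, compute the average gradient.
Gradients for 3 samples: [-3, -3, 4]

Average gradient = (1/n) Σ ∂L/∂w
Average gradient = -0.6667

Average = (1/3)(-3 + -3 + 4) = -2/3 = -0.6667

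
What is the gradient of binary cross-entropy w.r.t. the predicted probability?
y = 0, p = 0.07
∂L/∂p = 1.075

∂L/∂p = -y/p + (1-y)/(1-p) = 0 + 1/0.93 = 1.075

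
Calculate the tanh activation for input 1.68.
0.9329

tanh(1.68) = (e^(1.68) - e^(-1.68))/(e^(1.68) + e^(-1.68)) = 0.9329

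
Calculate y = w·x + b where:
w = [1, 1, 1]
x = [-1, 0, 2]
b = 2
y = 3

y = (1)(-1) + (1)(0) + (1)(2) + 2 = 3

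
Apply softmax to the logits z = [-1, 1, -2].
p = [0.1142, 0.8438, 0.042]

exp(z) = [0.3679, 2.718, 0.1353]
Sum = 3.221
p = [0.1142, 0.8438, 0.042]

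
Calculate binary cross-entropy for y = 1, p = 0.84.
L = 0.1744

L = -1·log(0.84) - 0·log(0.16) = -log(0.84) = 0.1744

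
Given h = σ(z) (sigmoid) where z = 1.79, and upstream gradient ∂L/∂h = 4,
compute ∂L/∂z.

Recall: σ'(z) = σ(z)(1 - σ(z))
∂L/∂z = 0.4904

σ(1.79) = 0.8569
σ'(1.79) = σ(1.79)(1 - σ(1.79)) = 0.8569 × 0.1431 = 0.1226
∂L/∂z = ∂L/∂h · σ'(z) = 4 × 0.1226 = 0.4904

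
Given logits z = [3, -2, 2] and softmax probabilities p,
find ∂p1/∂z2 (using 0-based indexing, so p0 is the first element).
∂p1/∂z2 = -0.001312

p = softmax(z) = [0.7275, 0.004902, 0.2676]
p1 = 0.004902, p2 = 0.2676

∂p1/∂z2 = -p1 × p2 = -0.004902 × 0.2676 = -0.001312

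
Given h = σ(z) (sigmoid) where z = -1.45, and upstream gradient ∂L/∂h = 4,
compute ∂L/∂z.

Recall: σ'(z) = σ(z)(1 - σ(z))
∂L/∂z = 0.6156

σ(-1.45) = 0.19
σ'(-1.45) = σ(-1.45)(1 - σ(-1.45)) = 0.19 × 0.81 = 0.1539
∂L/∂z = ∂L/∂h · σ'(z) = 4 × 0.1539 = 0.6156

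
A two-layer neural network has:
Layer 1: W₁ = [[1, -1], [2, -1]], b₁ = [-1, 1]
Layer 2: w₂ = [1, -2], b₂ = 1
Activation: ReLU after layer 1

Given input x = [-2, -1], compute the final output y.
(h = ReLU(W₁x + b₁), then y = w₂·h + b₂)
y = 1

Layer 1 pre-activation: z₁ = [-2, -2]
After ReLU: h = [0, 0]
Layer 2 output: y = 1×0 + -2×0 + 1 = 1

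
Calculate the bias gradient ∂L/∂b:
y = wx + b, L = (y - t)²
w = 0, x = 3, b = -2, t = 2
∂L/∂b = -8

y = wx + b = (0)(3) + -2 = -2
∂L/∂y = 2(y - t) = 2(-2 - 2) = -8
∂y/∂b = 1
∂L/∂b = ∂L/∂y · ∂y/∂b = -8 × 1 = -8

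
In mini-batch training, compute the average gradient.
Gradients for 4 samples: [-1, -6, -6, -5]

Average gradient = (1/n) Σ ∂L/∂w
Average gradient = -4.5

Average = (1/4)(-1 + -6 + -6 + -5) = -18/4 = -4.5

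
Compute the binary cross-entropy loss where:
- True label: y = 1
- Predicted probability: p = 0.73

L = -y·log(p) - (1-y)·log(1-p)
L = 0.3147

L = -1·log(0.73) - 0·log(0.27) = -log(0.73) = 0.3147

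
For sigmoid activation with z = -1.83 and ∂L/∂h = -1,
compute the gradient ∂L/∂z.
∂L/∂z = -0.1191

σ(-1.83) = 0.1382
σ'(-1.83) = σ(-1.83)(1 - σ(-1.83)) = 0.1382 × 0.8618 = 0.1191
∂L/∂z = ∂L/∂h · σ'(z) = -1 × 0.1191 = -0.1191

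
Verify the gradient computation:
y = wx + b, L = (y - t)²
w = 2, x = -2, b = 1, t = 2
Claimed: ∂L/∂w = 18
Incorrect

y = (2)(-2) + 1 = -3
∂L/∂y = 2(y - t) = 2(-3 - 2) = -10
∂y/∂w = x = -2
∂L/∂w = -10 × -2 = 20

Claimed value: 18
Incorrect: The correct gradient is 20.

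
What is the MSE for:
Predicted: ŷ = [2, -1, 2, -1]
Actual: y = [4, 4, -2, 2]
MSE = 13.5

MSE = (1/4)((2-4)² + (-1-4)² + (2--2)² + (-1-2)²) = (1/4)(4 + 25 + 16 + 9) = 13.5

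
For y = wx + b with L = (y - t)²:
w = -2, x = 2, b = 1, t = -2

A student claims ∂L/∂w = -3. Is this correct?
Incorrect

y = (-2)(2) + 1 = -3
∂L/∂y = 2(y - t) = 2(-3 - -2) = -2
∂y/∂w = x = 2
∂L/∂w = -2 × 2 = -4

Claimed value: -3
Incorrect: The correct gradient is -4.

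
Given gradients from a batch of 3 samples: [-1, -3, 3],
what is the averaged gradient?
Average gradient = -0.3333

Average = (1/3)(-1 + -3 + 3) = -1/3 = -0.3333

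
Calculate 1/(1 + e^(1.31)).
0.2125

sigmoid(-1.31) = 1/(1 + e^(1.31)) = 1/(1 + 3.706) = 0.2125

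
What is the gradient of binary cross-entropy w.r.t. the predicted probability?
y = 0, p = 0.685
∂L/∂p = 3.175

∂L/∂p = -y/p + (1-y)/(1-p) = 0 + 1/0.315 = 3.175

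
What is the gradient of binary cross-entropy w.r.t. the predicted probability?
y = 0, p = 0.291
∂L/∂p = 1.41

∂L/∂p = -y/p + (1-y)/(1-p) = 0 + 1/0.709 = 1.41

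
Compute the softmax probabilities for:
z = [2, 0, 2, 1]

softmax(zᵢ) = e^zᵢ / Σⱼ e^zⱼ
p = [0.3995, 0.0541, 0.3995, 0.147]

exp(z) = [7.389, 1, 7.389, 2.718]
Sum = 18.5
p = [0.3995, 0.0541, 0.3995, 0.147]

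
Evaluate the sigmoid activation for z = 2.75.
0.9399

sigmoid(2.75) = 1/(1 + e^(-2.75)) = 1/(1 + 0.06393) = 0.9399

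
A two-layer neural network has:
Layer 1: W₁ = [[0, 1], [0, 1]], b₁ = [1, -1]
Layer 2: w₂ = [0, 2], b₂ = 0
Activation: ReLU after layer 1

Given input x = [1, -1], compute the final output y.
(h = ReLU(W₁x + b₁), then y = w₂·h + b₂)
y = 0

Layer 1 pre-activation: z₁ = [0, -2]
After ReLU: h = [0, 0]
Layer 2 output: y = 0×0 + 2×0 + 0 = 0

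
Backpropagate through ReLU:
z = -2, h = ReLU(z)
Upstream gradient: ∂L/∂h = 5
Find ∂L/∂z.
∂L/∂z = 0

h = ReLU(-2) = 0
Since z < 0: ∂h/∂z = 0
∂L/∂z = ∂L/∂h · ∂h/∂z = 5 × 0 = 0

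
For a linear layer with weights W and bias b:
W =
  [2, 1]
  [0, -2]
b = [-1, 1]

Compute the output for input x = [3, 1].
y = [6, -1]

Wx = [2×3 + 1×1, 0×3 + -2×1]
   = [7, -2]
y = Wx + b = [7 + -1, -2 + 1] = [6, -1]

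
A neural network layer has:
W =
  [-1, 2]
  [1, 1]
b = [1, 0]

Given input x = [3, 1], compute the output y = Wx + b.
y = [0, 4]

Wx = [-1×3 + 2×1, 1×3 + 1×1]
   = [-1, 4]
y = Wx + b = [-1 + 1, 4 + 0] = [0, 4]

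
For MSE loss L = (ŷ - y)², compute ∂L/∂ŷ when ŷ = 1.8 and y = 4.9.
∂L/∂ŷ = -6.2

∂L/∂ŷ = 2(ŷ - y) = 2(1.8 - 4.9) = 2(-3.1) = -6.2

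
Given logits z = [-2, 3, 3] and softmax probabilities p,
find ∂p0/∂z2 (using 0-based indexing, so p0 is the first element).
∂p0/∂z2 = -0.001673

p = softmax(z) = [0.003358, 0.4983, 0.4983]
p0 = 0.003358, p2 = 0.4983

∂p0/∂z2 = -p0 × p2 = -0.003358 × 0.4983 = -0.001673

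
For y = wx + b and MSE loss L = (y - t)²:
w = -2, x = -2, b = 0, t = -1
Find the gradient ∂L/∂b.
∂L/∂b = 10

y = wx + b = (-2)(-2) + 0 = 4
∂L/∂y = 2(y - t) = 2(4 - -1) = 10
∂y/∂b = 1
∂L/∂b = ∂L/∂y · ∂y/∂b = 10 × 1 = 10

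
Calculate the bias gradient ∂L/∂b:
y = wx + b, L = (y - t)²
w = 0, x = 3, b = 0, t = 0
∂L/∂b = 0

y = wx + b = (0)(3) + 0 = 0
∂L/∂y = 2(y - t) = 2(0 - 0) = 0
∂y/∂b = 1
∂L/∂b = ∂L/∂y · ∂y/∂b = 0 × 1 = 0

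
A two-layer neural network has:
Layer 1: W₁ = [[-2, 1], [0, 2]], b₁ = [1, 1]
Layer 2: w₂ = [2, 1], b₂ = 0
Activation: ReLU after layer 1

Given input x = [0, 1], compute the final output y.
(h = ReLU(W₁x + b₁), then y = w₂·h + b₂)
y = 7

Layer 1 pre-activation: z₁ = [2, 3]
After ReLU: h = [2, 3]
Layer 2 output: y = 2×2 + 1×3 + 0 = 7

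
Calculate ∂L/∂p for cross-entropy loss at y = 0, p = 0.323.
∂L/∂p = 1.477

∂L/∂p = -y/p + (1-y)/(1-p) = 0 + 1/0.677 = 1.477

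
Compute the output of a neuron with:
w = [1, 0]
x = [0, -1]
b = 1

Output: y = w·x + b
y = 1

y = (1)(0) + (0)(-1) + 1 = 1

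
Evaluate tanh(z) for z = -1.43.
-0.8917

tanh(-1.43) = (e^(-1.43) - e^(1.43))/(e^(-1.43) + e^(1.43)) = -0.8917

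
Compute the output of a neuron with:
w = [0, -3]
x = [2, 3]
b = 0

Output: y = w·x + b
y = -9

y = (0)(2) + (-3)(3) + 0 = -9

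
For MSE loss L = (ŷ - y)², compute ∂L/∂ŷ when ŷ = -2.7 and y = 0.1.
∂L/∂ŷ = -5.6

∂L/∂ŷ = 2(ŷ - y) = 2(-2.7 - 0.1) = 2(-2.8) = -5.6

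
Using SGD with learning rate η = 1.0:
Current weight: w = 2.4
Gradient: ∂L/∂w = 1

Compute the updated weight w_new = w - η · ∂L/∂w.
w_new = 1.4

w_new = w - η·∂L/∂w = 2.4 - 1.0×(1) = 2.4 - (1) = 1.4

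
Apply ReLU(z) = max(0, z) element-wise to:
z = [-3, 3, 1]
h = [0, 3, 1]

ReLU applied element-wise: max(0,-3)=0, max(0,3)=3, max(0,1)=1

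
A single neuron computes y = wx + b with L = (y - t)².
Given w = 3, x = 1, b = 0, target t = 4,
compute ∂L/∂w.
∂L/∂w = -2

y = wx + b = (3)(1) + 0 = 3
∂L/∂y = 2(y - t) = 2(3 - 4) = -2
∂y/∂w = x = 1
∂L/∂w = ∂L/∂y · ∂y/∂w = -2 × 1 = -2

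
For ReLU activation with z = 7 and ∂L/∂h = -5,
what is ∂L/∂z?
∂L/∂z = -5

h = ReLU(7) = 7
Since z > 0: ∂h/∂z = 1
∂L/∂z = ∂L/∂h · ∂h/∂z = -5 × 1 = -5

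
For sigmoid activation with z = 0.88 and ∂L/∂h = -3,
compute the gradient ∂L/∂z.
∂L/∂z = -0.6217

σ(0.88) = 0.7068
σ'(0.88) = σ(0.88)(1 - σ(0.88)) = 0.7068 × 0.2932 = 0.2072
∂L/∂z = ∂L/∂h · σ'(z) = -3 × 0.2072 = -0.6217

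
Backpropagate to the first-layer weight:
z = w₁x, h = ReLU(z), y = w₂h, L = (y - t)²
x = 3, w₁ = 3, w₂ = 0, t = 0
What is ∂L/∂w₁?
∂L/∂w₁ = 0

Forward pass:
z = w₁x = 3×3 = 9
h = ReLU(9) = 9
y = w₂h = 0×9 = 0

Backward pass:
∂L/∂y = 2(y - t) = 2(0 - 0) = 0
∂y/∂h = w₂ = 0
∂h/∂z = 1 (ReLU derivative)
∂z/∂w₁ = x = 3

∂L/∂w₁ = 0 × 0 × 1 × 3 = 0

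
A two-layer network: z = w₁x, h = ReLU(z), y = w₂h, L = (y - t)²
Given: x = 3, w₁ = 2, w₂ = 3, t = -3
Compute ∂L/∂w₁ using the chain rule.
∂L/∂w₁ = 378

Forward pass:
z = w₁x = 2×3 = 6
h = ReLU(6) = 6
y = w₂h = 3×6 = 18

Backward pass:
∂L/∂y = 2(y - t) = 2(18 - -3) = 42
∂y/∂h = w₂ = 3
∂h/∂z = 1 (ReLU derivative)
∂z/∂w₁ = x = 3

∂L/∂w₁ = 42 × 3 × 1 × 3 = 378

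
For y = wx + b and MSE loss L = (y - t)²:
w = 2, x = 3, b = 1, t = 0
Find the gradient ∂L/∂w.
∂L/∂w = 42

y = wx + b = (2)(3) + 1 = 7
∂L/∂y = 2(y - t) = 2(7 - 0) = 14
∂y/∂w = x = 3
∂L/∂w = ∂L/∂y · ∂y/∂w = 14 × 3 = 42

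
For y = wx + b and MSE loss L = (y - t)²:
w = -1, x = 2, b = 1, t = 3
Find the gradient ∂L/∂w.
∂L/∂w = -16

y = wx + b = (-1)(2) + 1 = -1
∂L/∂y = 2(y - t) = 2(-1 - 3) = -8
∂y/∂w = x = 2
∂L/∂w = ∂L/∂y · ∂y/∂w = -8 × 2 = -16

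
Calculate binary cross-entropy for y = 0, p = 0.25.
L = 0.2877

L = -0·log(0.25) - 1·log(0.75) = -log(0.75) = 0.2877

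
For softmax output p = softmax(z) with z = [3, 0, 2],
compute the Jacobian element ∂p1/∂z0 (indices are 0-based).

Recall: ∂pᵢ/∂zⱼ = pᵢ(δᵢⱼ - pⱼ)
∂p1/∂z0 = -0.02477

p = softmax(z) = [0.7054, 0.03512, 0.2595]
p1 = 0.03512, p0 = 0.7054

∂p1/∂z0 = -p1 × p0 = -0.03512 × 0.7054 = -0.02477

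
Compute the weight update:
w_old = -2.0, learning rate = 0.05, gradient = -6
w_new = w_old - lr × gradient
w_new = -1.7

w_new = w - η·∂L/∂w = -2.0 - 0.05×(-6) = -2.0 - (-0.3) = -1.7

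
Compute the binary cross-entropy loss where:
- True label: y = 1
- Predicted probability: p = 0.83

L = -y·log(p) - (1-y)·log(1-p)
L = 0.1863

L = -1·log(0.83) - 0·log(0.17) = -log(0.83) = 0.1863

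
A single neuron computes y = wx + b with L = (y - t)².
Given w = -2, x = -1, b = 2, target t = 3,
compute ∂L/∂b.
∂L/∂b = 2

y = wx + b = (-2)(-1) + 2 = 4
∂L/∂y = 2(y - t) = 2(4 - 3) = 2
∂y/∂b = 1
∂L/∂b = ∂L/∂y · ∂y/∂b = 2 × 1 = 2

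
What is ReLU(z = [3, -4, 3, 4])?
h = [3, 0, 3, 4]

ReLU applied element-wise: max(0,3)=3, max(0,-4)=0, max(0,3)=3, max(0,4)=4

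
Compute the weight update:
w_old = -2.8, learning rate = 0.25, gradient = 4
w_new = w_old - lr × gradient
w_new = -3.8

w_new = w - η·∂L/∂w = -2.8 - 0.25×(4) = -2.8 - (1) = -3.8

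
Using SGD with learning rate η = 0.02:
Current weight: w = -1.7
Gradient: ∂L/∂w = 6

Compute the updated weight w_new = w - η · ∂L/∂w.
w_new = -1.82

w_new = w - η·∂L/∂w = -1.7 - 0.02×(6) = -1.7 - (0.12) = -1.82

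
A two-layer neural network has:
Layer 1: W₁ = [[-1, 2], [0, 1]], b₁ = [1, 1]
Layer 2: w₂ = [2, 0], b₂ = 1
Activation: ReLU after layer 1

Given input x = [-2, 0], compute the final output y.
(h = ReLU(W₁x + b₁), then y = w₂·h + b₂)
y = 7

Layer 1 pre-activation: z₁ = [3, 1]
After ReLU: h = [3, 1]
Layer 2 output: y = 2×3 + 0×1 + 1 = 7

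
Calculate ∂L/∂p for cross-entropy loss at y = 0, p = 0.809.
∂L/∂p = 5.236

∂L/∂p = -y/p + (1-y)/(1-p) = 0 + 1/0.191 = 5.236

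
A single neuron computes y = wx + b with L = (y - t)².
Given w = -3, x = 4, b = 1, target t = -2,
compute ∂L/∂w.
∂L/∂w = -72

y = wx + b = (-3)(4) + 1 = -11
∂L/∂y = 2(y - t) = 2(-11 - -2) = -18
∂y/∂w = x = 4
∂L/∂w = ∂L/∂y · ∂y/∂w = -18 × 4 = -72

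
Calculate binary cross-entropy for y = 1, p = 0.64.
L = 0.4463

L = -1·log(0.64) - 0·log(0.36) = -log(0.64) = 0.4463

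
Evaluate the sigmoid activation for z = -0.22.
0.4452

sigmoid(-0.22) = 1/(1 + e^(0.22)) = 1/(1 + 1.246) = 0.4452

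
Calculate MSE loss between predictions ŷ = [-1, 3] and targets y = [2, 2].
MSE = 5

MSE = (1/2)((-1-2)² + (3-2)²) = (1/2)(9 + 1) = 5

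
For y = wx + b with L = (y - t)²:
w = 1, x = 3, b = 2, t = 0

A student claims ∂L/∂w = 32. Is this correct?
Incorrect

y = (1)(3) + 2 = 5
∂L/∂y = 2(y - t) = 2(5 - 0) = 10
∂y/∂w = x = 3
∂L/∂w = 10 × 3 = 30

Claimed value: 32
Incorrect: The correct gradient is 30.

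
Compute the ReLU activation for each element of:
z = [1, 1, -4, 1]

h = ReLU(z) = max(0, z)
h = [1, 1, 0, 1]

ReLU applied element-wise: max(0,1)=1, max(0,1)=1, max(0,-4)=0, max(0,1)=1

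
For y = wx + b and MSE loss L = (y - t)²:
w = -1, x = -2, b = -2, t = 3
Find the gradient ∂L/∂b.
∂L/∂b = -6

y = wx + b = (-1)(-2) + -2 = 0
∂L/∂y = 2(y - t) = 2(0 - 3) = -6
∂y/∂b = 1
∂L/∂b = ∂L/∂y · ∂y/∂b = -6 × 1 = -6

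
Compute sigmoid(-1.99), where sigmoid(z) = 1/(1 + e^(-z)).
0.1203

sigmoid(-1.99) = 1/(1 + e^(1.99)) = 1/(1 + 7.316) = 0.1203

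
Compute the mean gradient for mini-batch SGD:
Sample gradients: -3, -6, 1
Average gradient = -2.667

Average = (1/3)(-3 + -6 + 1) = -8/3 = -2.667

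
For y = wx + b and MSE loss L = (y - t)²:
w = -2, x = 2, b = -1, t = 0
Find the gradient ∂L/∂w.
∂L/∂w = -20

y = wx + b = (-2)(2) + -1 = -5
∂L/∂y = 2(y - t) = 2(-5 - 0) = -10
∂y/∂w = x = 2
∂L/∂w = ∂L/∂y · ∂y/∂w = -10 × 2 = -20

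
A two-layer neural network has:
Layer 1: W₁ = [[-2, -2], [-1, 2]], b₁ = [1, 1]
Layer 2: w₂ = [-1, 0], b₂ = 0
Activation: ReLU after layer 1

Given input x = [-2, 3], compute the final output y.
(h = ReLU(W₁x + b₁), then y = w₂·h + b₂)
y = 0

Layer 1 pre-activation: z₁ = [-1, 9]
After ReLU: h = [0, 9]
Layer 2 output: y = -1×0 + 0×9 + 0 = 0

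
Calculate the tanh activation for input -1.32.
-0.8668

tanh(-1.32) = (e^(-1.32) - e^(1.32))/(e^(-1.32) + e^(1.32)) = -0.8668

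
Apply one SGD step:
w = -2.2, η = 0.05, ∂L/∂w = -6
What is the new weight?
w_new = -1.9

w_new = w - η·∂L/∂w = -2.2 - 0.05×(-6) = -2.2 - (-0.3) = -1.9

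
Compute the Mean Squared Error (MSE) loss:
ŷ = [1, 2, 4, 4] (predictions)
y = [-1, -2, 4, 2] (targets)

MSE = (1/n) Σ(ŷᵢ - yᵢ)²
MSE = 6

MSE = (1/4)((1--1)² + (2--2)² + (4-4)² + (4-2)²) = (1/4)(4 + 16 + 0 + 4) = 6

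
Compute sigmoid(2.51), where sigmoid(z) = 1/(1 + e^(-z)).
0.9248

sigmoid(2.51) = 1/(1 + e^(-2.51)) = 1/(1 + 0.08127) = 0.9248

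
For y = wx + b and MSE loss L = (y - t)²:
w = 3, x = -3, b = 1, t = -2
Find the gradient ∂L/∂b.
∂L/∂b = -12

y = wx + b = (3)(-3) + 1 = -8
∂L/∂y = 2(y - t) = 2(-8 - -2) = -12
∂y/∂b = 1
∂L/∂b = ∂L/∂y · ∂y/∂b = -12 × 1 = -12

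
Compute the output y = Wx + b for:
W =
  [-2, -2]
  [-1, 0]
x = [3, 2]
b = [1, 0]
y = [-9, -3]

Wx = [-2×3 + -2×2, -1×3 + 0×2]
   = [-10, -3]
y = Wx + b = [-10 + 1, -3 + 0] = [-9, -3]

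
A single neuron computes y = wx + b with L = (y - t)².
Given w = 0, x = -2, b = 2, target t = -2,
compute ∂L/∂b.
∂L/∂b = 8

y = wx + b = (0)(-2) + 2 = 2
∂L/∂y = 2(y - t) = 2(2 - -2) = 8
∂y/∂b = 1
∂L/∂b = ∂L/∂y · ∂y/∂b = 8 × 1 = 8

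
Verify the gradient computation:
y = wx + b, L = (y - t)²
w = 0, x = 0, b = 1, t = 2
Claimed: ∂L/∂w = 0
Correct

y = (0)(0) + 1 = 1
∂L/∂y = 2(y - t) = 2(1 - 2) = -2
∂y/∂w = x = 0
∂L/∂w = -2 × 0 = 0

Claimed value: 0
Correct: The correct gradient is 0.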